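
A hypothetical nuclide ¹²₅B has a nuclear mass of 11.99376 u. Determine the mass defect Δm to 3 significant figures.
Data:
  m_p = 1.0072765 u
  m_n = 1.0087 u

0.104 u

With 5 protons and 7 neutrons (A = 12):
Σm = 5·m_p + 7·m_n = 5.0363825 + 7.0609 = 12.0972825 u
Mass defect Δm = 12.0972825 − 11.99376 = 0.1035225 u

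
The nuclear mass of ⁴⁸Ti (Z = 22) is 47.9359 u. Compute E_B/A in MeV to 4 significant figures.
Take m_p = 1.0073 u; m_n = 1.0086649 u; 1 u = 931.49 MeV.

8.732 MeV/nucleon

Σm = 22·m_p + 26·m_n = 22.1606 + 26.2252874 = 48.3858874 u
Δm = 48.3858874 − 47.9359 = 0.4499874 u
Converting to energy: 0.4499874 u × 931.49 MeV/u = 419.159 MeV
Per nucleon: 419.159 / 48 = 8.732 MeV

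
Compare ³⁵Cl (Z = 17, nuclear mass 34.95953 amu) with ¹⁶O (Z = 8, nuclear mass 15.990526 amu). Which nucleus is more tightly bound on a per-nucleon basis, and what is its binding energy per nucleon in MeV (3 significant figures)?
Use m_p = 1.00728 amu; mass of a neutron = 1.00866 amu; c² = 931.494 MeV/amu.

³⁵Cl; 8.52 MeV/nucleon

³⁵Cl: Σm = 17(1.00728) + 18(1.00866) = 35.27964 amu; Δm = 0.32011 amu; E_B = 298.18 MeV; E_B/A = 8.519 MeV
¹⁶O: Σm = 8(1.00728) + 8(1.00866) = 16.12752 amu; Δm = 0.136994 amu; E_B = 127.61 MeV; E_B/A = 7.976 MeV
³⁵Cl has the higher binding energy per nucleon, so it is the more tightly bound nucleus.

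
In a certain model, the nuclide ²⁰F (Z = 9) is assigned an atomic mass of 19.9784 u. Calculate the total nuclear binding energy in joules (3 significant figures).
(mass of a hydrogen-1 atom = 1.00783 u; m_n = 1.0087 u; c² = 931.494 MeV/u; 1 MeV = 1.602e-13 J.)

2.80e-11 J

Total constituent mass: 9 × 1.00783 + 11 × 1.0087 = 20.16617 u
Mass defect Δm = 20.16617 − 19.9784 = 0.18777 u
Binding energy = Δm·c² = 0.18777 × 931.494 MeV/u = 174.907 MeV
In joules: 174.907 MeV × 1.602e-13 J/MeV = 2.8020e-11 J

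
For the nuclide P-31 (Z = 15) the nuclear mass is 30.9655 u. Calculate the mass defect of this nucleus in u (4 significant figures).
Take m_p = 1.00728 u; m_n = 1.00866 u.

With 15 protons and 16 neutrons (A = 31):
Σm = 15·m_p + 16·m_n = 15.10920 + 16.13856 = 31.24776 u
Mass defect Δm = 31.24776 − 30.9655 = 0.28226 u

0.2823 u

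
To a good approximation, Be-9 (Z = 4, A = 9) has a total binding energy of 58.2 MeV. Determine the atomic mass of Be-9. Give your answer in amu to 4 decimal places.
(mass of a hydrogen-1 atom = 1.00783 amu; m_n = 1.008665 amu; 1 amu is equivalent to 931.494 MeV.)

Mass defect = 58.2 MeV / (931.494 MeV/amu) = 0.062480 amu
Constituent mass = 4(1.00783) + 5(1.008665) = 9.074645 amu
Atomic mass = 9.074645 − 0.062480 = 9.012165 amu ≈ 9.0122 amu (to 4 decimal places)

9.0122 amu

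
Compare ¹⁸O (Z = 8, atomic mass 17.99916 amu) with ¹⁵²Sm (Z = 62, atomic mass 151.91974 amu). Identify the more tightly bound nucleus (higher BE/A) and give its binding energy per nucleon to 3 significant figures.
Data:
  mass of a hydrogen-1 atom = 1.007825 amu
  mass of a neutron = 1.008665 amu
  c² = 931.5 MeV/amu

¹⁸O: Σm = 8(1.007825) + 10(1.008665) = 18.149250 amu; Δm = 0.150090 amu; E_B = 139.81 MeV; E_B/A = 7.767 MeV
¹⁵²Sm: Σm = 62(1.007825) + 90(1.008665) = 153.265000 amu; Δm = 1.345260 amu; E_B = 1253.1 MeV; E_B/A = 8.244 MeV
¹⁵²Sm has the higher binding energy per nucleon, so it is the more tightly bound nucleus.

¹⁵²Sm; 8.24 MeV/nucleon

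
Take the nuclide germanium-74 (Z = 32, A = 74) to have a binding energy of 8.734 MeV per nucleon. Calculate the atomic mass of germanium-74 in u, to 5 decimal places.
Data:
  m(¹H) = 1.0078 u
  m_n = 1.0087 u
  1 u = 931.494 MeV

Total binding energy = 74 × 8.734 = 646.316 MeV
Mass defect = 646.316 MeV / (931.494 MeV/u) = 0.6938488 u
Constituent mass = 32(1.0078) + 42(1.0087) = 74.6150 u
Atomic mass = 74.6150 − 0.6938488 = 73.9211512 u ≈ 73.92115 u (to 5 decimal places)

73.92115 u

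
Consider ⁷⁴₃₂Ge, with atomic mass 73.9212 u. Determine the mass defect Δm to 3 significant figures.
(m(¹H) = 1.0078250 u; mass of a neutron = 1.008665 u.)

0.693 u

Z = 32, so N = A − Z = 74 − 32 = 42.
Mass of separated nucleons = 32(1.0078250) + 42(1.008665) = 32.2504000 + 42.363930 = 74.6143300 u
Δm = 74.6143300 − 73.9212 = 0.6931300 u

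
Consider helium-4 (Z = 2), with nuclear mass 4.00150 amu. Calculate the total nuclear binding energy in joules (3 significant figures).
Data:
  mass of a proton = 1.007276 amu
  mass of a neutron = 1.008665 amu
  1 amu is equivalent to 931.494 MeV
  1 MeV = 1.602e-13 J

4.53e-12 J

The nucleus contains 2 protons and 4 − 2 = 2 neutrons.
Σm = 2·m_p + 2·m_n = 2.014552 + 2.017330 = 4.031882 amu
The mass defect is 4.031882 − 4.00150 = 0.030382 amu.
Binding energy = Δm·c² = 0.030382 × 931.494 MeV/amu = 28.3007 MeV
In joules: 28.3007 MeV × 1.602e-13 J/MeV = 4.5338e-12 J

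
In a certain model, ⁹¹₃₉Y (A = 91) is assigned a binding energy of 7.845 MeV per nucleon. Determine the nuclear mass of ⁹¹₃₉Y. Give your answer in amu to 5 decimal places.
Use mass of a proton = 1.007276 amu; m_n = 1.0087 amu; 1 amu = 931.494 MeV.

90.96977 amu

Total binding energy = 91 × 7.845 = 713.895 MeV
Mass defect = 713.895 MeV / (931.494 MeV/amu) = 0.7663979 amu
Constituent mass = 39(1.007276) + 52(1.0087) = 91.736164 amu
Nuclear mass = 91.736164 − 0.7663979 = 90.9697661 amu ≈ 90.96977 amu (to 5 decimal places)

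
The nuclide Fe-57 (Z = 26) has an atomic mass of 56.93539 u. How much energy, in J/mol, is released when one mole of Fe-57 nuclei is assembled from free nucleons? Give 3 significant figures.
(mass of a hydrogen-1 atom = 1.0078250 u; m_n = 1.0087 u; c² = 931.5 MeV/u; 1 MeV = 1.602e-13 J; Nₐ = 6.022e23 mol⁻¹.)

4.83e+13 J/mol

Mass of separated nucleons = 26(1.0078250) + 31(1.0087) = 26.2034500 + 31.2697 = 57.4731500 u
Mass defect Δm = 57.4731500 − 56.93539 = 0.5377600 u
E_B = 0.5377600 × 931.5 = 500.923 MeV
Per nucleus in joules: 500.923 MeV × 1.602e-13 J/MeV = 8.0248e-11 J
Per mole: 8.0248e-11 J × 6.022e23 mol⁻¹ = 4.8325e+13 J/mol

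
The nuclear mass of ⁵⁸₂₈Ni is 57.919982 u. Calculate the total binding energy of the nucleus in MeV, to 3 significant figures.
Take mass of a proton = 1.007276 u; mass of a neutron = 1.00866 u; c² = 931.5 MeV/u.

Z = 28, so N = A − Z = 58 − 28 = 30.
Total constituent mass: 28 × 1.007276 + 30 × 1.00866 = 58.463528 u
Δm = 58.463528 − 57.919982 = 0.543546 u
E_B = 0.543546 × 931.5 = 506.313 MeV

506 MeV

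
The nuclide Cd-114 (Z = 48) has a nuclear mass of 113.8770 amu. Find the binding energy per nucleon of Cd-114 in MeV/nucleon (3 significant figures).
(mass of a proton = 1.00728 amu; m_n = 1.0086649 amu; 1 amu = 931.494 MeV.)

8.53 MeV/nucleon

The nucleus contains 48 protons and 114 − 48 = 66 neutrons.
Mass of separated nucleons = 48(1.00728) + 66(1.0086649) = 48.34944 + 66.5718834 = 114.9213234 amu
The mass defect is 114.9213234 − 113.8770 = 1.0443234 amu.
Converting to energy: 1.0443234 amu × 931.494 MeV/amu = 972.781 MeV
Per nucleon: 972.781 / 114 = 8.533 MeV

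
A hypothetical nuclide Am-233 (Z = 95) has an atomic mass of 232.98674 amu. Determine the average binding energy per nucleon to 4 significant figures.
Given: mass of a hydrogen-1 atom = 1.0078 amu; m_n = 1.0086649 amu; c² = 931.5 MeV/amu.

7.796 MeV/nucleon

Σm = 95·m(¹H) + 138·m_n = 95.7410 + 139.1957562 = 234.9367562 amu
Mass defect Δm = 234.9367562 − 232.98674 = 1.9500162 amu
E_B = 1.9500162 × 931.5 = 1816.44 MeV
Dividing by A = 233 gives 7.796 MeV per nucleon.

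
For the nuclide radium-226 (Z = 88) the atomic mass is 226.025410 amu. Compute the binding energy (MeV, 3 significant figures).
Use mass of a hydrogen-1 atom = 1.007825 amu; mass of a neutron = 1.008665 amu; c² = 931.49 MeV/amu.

Mass of separated nucleons = 88(1.007825) + 138(1.008665) = 88.688600 + 139.195770 = 227.884370 amu
Mass defect Δm = 227.884370 − 226.025410 = 1.858960 amu
Converting to energy: 1.858960 amu × 931.49 MeV/amu = 1731.60 MeV

1730 MeV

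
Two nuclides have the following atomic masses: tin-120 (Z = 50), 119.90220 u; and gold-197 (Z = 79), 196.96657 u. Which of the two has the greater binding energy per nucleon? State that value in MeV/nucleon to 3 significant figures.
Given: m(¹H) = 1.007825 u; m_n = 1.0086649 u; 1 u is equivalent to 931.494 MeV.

tin-120: Σm = 50(1.007825) + 70(1.0086649) = 120.9977930 u; Δm = 1.0955930 u; E_B = 1020.5 MeV; E_B/A = 8.504 MeV
gold-197: Σm = 79(1.007825) + 118(1.0086649) = 198.6406332 u; Δm = 1.6740632 u; E_B = 1559.4 MeV; E_B/A = 7.916 MeV
tin-120 has the higher binding energy per nucleon, so it is the more tightly bound nucleus.

tin-120; 8.50 MeV/nucleon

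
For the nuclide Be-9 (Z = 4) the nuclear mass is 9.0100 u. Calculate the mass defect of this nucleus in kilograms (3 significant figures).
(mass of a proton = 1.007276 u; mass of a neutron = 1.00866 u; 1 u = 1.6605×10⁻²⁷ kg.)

Z = 4, so N = A − Z = 9 − 4 = 5.
Σm = 4·m_p + 5·m_n = 4.029104 + 5.04330 = 9.072404 u
Δm = 9.072404 − 9.0100 = 0.062404 u
In SI units: 0.062404 u × 1.6605×10⁻²⁷ kg/u = 1.0362e-28 kg

1.04e-28 kg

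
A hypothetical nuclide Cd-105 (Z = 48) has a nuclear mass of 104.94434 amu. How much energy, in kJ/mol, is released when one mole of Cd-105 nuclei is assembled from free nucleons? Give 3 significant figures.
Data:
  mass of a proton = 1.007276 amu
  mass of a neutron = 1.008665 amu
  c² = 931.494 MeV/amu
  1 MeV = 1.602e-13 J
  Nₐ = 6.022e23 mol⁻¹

Σm = 48·m_p + 57·m_n = 48.349248 + 57.493905 = 105.843153 amu
Mass defect Δm = 105.843153 − 104.94434 = 0.898813 amu
Converting to energy: 0.898813 amu × 931.494 MeV/amu = 837.239 MeV
Per nucleus in joules: 837.239 MeV × 1.602e-13 J/MeV = 1.3413e-10 J
Per mole: 1.3413e-10 J × 6.022e23 mol⁻¹ = 8.0773e+13 J/mol

8.08e+10 kJ/mol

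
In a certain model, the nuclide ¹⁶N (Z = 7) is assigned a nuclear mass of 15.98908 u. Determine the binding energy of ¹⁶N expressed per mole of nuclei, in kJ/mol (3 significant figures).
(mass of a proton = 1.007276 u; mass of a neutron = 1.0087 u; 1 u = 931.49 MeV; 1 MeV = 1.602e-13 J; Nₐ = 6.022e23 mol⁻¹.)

Total constituent mass: 7 × 1.007276 + 9 × 1.0087 = 16.129232 u
Δm = 16.129232 − 15.98908 = 0.140152 u
Binding energy = Δm·c² = 0.140152 × 931.49 MeV/u = 130.550 MeV
Per nucleus in joules: 130.550 MeV × 1.602e-13 J/MeV = 2.0914e-11 J
Per mole: 2.0914e-11 J × 6.022e23 mol⁻¹ = 1.2594e+13 J/mol

1.26e+10 kJ/mol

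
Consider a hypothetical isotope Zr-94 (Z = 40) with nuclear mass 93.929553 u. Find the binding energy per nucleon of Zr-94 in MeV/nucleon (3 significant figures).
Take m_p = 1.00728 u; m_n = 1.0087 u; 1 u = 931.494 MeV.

8.24 MeV/nucleon

Mass of separated nucleons = 40(1.00728) + 54(1.0087) = 40.29120 + 54.4698 = 94.76100 u
Mass defect Δm = 94.76100 − 93.929553 = 0.831447 u
Converting to energy: 0.831447 u × 931.494 MeV/u = 774.488 MeV
BE/A = 774.488 MeV / 94 = 8.239 MeV/nucleon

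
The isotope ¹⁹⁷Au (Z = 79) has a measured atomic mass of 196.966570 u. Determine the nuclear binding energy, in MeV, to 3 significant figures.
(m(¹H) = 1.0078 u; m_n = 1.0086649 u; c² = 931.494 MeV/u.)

The nucleus contains 79 protons and 197 − 79 = 118 neutrons.
Total constituent mass: 79 × 1.0078 + 118 × 1.0086649 = 198.6386582 u
Mass defect Δm = 198.6386582 − 196.966570 = 1.6720882 u
Binding energy = Δm·c² = 1.6720882 × 931.494 MeV/u = 1557.54 MeV

1560 MeV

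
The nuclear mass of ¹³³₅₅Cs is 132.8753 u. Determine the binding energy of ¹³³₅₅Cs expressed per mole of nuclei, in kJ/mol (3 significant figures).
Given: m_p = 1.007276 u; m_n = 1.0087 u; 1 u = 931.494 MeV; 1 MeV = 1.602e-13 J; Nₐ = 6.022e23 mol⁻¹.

Σm = 55·m_p + 78·m_n = 55.400180 + 78.6786 = 134.078780 u
The mass defect is 134.078780 − 132.8753 = 1.203480 u.
E_B = 1.203480 × 931.494 = 1121.03 MeV
Per nucleus in joules: 1121.03 MeV × 1.602e-13 J/MeV = 1.7959e-10 J
Per mole: 1.7959e-10 J × 6.022e23 mol⁻¹ = 1.0815e+14 J/mol

1.08e+11 kJ/mol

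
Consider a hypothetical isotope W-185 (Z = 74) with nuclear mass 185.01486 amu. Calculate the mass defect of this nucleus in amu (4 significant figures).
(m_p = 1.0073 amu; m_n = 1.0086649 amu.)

The nucleus contains 74 protons and 185 − 74 = 111 neutrons.
Total constituent mass: 74 × 1.0073 + 111 × 1.0086649 = 186.5020039 amu
The mass defect is 186.5020039 − 185.01486 = 1.4871439 amu.

1.487 amu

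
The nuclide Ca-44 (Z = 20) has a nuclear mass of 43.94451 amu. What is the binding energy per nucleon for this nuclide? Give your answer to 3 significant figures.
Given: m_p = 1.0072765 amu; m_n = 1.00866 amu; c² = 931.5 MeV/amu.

The nucleus contains 20 protons and 44 − 20 = 24 neutrons.
Mass of separated nucleons = 20(1.0072765) + 24(1.00866) = 20.1455300 + 24.20784 = 44.3533700 amu
Mass defect Δm = 44.3533700 − 43.94451 = 0.4088600 amu
Converting to energy: 0.4088600 amu × 931.5 MeV/amu = 380.853 MeV
BE/A = 380.853 MeV / 44 = 8.656 MeV/nucleon

8.66 MeV/nucleon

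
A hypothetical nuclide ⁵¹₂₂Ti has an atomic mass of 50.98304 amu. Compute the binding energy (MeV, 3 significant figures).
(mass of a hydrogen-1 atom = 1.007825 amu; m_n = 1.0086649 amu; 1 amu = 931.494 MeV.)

Σm = 22·m(¹H) + 29·m_n = 22.172150 + 29.2512821 = 51.4234321 amu
The mass defect is 51.4234321 − 50.98304 = 0.4403921 amu.
E_B = 0.4403921 × 931.494 = 410.223 MeV

410 MeV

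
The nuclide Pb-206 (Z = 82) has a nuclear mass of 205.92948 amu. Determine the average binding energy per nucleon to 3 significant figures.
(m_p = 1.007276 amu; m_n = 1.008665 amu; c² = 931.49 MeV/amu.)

7.88 MeV/nucleon

Z = 82, so N = A − Z = 206 − 82 = 124.
Total constituent mass: 82 × 1.007276 + 124 × 1.008665 = 207.671092 amu
Δm = 207.671092 − 205.92948 = 1.741612 amu
Converting to energy: 1.741612 amu × 931.49 MeV/amu = 1622.29 MeV
Dividing by A = 206 gives 7.875 MeV per nucleon.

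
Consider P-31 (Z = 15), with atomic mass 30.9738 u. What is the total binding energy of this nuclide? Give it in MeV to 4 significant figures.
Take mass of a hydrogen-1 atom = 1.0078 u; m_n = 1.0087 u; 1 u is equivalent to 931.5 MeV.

With 15 protons and 16 neutrons (A = 31):
Total constituent mass: 15 × 1.0078 + 16 × 1.0087 = 31.2562 u
The mass defect is 31.2562 − 30.9738 = 0.2824 u.
Binding energy = Δm·c² = 0.2824 × 931.5 MeV/u = 263.056 MeV

263.1 MeV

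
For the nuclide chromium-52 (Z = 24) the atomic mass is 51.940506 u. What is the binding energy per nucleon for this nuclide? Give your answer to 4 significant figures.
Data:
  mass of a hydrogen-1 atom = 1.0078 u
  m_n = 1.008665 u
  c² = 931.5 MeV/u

With 24 protons and 28 neutrons (A = 52):
Total constituent mass: 24 × 1.0078 + 28 × 1.008665 = 52.429820 u
Mass defect Δm = 52.429820 − 51.940506 = 0.489314 u
E_B = 0.489314 × 931.5 = 455.796 MeV
Dividing by A = 52 gives 8.765 MeV per nucleon.

8.765 MeV/nucleon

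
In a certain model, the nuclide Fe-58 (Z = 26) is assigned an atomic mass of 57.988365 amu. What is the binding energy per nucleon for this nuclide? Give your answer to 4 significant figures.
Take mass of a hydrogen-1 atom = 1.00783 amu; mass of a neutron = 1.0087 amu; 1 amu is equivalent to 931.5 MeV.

7.928 MeV/nucleon

Mass of separated nucleons = 26(1.00783) + 32(1.0087) = 26.20358 + 32.2784 = 58.48198 amu
Mass defect Δm = 58.48198 − 57.988365 = 0.493615 amu
Converting to energy: 0.493615 amu × 931.5 MeV/amu = 459.802 MeV
BE/A = 459.802 MeV / 58 = 7.928 MeV/nucleon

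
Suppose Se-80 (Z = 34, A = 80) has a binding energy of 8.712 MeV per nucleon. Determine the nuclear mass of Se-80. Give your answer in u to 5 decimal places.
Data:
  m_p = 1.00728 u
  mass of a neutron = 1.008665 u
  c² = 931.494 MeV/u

Total binding energy = 80 × 8.712 = 696.960 MeV
Mass defect = 696.960 MeV / (931.494 MeV/u) = 0.7482174 u
Constituent mass = 34(1.00728) + 46(1.008665) = 80.646110 u
Nuclear mass = 80.646110 − 0.7482174 = 79.8978926 u ≈ 79.89789 u (to 5 decimal places)

79.89789 u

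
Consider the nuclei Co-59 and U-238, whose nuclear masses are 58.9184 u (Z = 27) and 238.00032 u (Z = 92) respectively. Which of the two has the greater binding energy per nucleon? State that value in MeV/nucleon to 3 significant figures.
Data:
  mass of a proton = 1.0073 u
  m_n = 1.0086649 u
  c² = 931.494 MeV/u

Co-59: Σm = 27(1.0073) + 32(1.0086649) = 59.4743768 u; Δm = 0.5559768 u; E_B = 517.89 MeV; E_B/A = 8.778 MeV
U-238: Σm = 92(1.0073) + 146(1.0086649) = 239.9366754 u; Δm = 1.9363554 u; E_B = 1803.7 MeV; E_B/A = 7.579 MeV
Co-59 has the higher binding energy per nucleon, so it is the more tightly bound nucleus.

Co-59; 8.78 MeV/nucleon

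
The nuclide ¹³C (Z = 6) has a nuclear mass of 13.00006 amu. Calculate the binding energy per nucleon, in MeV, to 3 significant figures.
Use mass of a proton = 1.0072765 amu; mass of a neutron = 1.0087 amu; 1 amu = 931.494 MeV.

Z = 6, so N = A − Z = 13 − 6 = 7.
Total constituent mass: 6 × 1.0072765 + 7 × 1.0087 = 13.1045590 amu
Δm = 13.1045590 − 13.00006 = 0.1044990 amu
Binding energy = Δm·c² = 0.1044990 × 931.494 MeV/amu = 97.3402 MeV
Dividing by A = 13 gives 7.488 MeV per nucleon.

7.49 MeV/nucleon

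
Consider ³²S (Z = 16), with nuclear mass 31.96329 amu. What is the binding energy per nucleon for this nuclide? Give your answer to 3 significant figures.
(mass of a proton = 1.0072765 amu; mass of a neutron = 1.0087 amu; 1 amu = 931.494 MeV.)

8.51 MeV/nucleon

The nucleus contains 16 protons and 32 − 16 = 16 neutrons.
Total constituent mass: 16 × 1.0072765 + 16 × 1.0087 = 32.2556240 amu
Mass defect Δm = 32.2556240 − 31.96329 = 0.2923340 amu
Converting to energy: 0.2923340 amu × 931.494 MeV/amu = 272.307 MeV
Per nucleon: 272.307 / 32 = 8.510 MeV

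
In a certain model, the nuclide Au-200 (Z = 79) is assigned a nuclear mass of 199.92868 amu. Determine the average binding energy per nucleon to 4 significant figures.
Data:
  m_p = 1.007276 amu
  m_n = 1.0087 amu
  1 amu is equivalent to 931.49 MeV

The nucleus contains 79 protons and 200 − 79 = 121 neutrons.
Total constituent mass: 79 × 1.007276 + 121 × 1.0087 = 201.627504 amu
The mass defect is 201.627504 − 199.92868 = 1.698824 amu.
Converting to energy: 1.698824 amu × 931.49 MeV/amu = 1582.44 MeV
Per nucleon: 1582.44 / 200 = 7.912 MeV

7.912 MeV/nucleon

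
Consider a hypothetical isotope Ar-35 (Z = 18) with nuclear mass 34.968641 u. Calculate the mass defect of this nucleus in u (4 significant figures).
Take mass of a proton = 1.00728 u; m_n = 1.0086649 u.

Mass of separated nucleons = 18(1.00728) + 17(1.0086649) = 18.13104 + 17.1473033 = 35.2783433 u
Δm = 35.2783433 − 34.968641 = 0.3097023 u

0.3097 u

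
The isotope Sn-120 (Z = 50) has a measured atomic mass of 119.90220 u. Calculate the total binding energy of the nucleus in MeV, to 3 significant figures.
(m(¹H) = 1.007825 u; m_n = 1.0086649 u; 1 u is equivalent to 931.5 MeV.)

1020 MeV

With 50 protons and 70 neutrons (A = 120):
Σm = 50·m(¹H) + 70·m_n = 50.391250 + 70.6065430 = 120.9977930 u
The mass defect is 120.9977930 − 119.90220 = 1.0955930 u.
Converting to energy: 1.0955930 u × 931.5 MeV/u = 1020.54 MeV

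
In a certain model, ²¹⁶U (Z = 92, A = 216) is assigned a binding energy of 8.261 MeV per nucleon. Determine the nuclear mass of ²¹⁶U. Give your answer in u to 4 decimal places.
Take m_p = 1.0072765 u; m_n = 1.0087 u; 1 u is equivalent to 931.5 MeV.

215.8326 u

Total binding energy = 216 × 8.261 = 1784.376 MeV
Mass defect = 1784.376 MeV / (931.5 MeV/u) = 1.915594 u
Constituent mass = 92(1.0072765) + 124(1.0087) = 217.7482380 u
Nuclear mass = 217.7482380 − 1.915594 = 215.8326440 u ≈ 215.8326 u (to 4 decimal places)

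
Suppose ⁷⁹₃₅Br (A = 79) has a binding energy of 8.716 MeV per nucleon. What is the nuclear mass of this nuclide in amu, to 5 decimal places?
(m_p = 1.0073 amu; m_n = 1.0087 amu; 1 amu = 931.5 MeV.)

78.89910 amu

Total binding energy = 79 × 8.716 = 688.564 MeV
Mass defect = 688.564 MeV / (931.5 MeV/amu) = 0.7391991 amu
Constituent mass = 35(1.0073) + 44(1.0087) = 79.6383 amu
Nuclear mass = 79.6383 − 0.7391991 = 78.8991009 amu ≈ 78.89910 amu (to 5 decimal places)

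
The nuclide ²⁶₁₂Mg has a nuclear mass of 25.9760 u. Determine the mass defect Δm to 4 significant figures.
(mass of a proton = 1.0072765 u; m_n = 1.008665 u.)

0.2326 u

Total constituent mass: 12 × 1.0072765 + 14 × 1.008665 = 26.2086280 u
The mass defect is 26.2086280 − 25.9760 = 0.2326280 u.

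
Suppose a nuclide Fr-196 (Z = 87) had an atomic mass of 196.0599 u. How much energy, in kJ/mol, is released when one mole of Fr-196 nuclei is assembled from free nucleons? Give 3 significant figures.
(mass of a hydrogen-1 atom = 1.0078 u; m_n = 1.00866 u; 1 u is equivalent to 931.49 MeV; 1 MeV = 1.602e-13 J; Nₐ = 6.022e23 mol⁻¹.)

Mass of separated nucleons = 87(1.0078) + 109(1.00866) = 87.6786 + 109.94394 = 197.62254 u
Mass defect Δm = 197.62254 − 196.0599 = 1.56264 u
E_B = 1.56264 × 931.49 = 1455.58 MeV
Per nucleus in joules: 1455.58 MeV × 1.602e-13 J/MeV = 2.3318e-10 J
Per mole: 2.3318e-10 J × 6.022e23 mol⁻¹ = 1.4042e+14 J/mol

1.40e+11 kJ/mol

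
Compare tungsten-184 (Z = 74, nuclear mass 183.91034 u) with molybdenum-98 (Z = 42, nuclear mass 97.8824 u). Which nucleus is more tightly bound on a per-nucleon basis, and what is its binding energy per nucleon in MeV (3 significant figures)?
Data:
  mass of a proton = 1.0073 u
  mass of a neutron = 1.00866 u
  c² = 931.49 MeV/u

molybdenum-98; 8.64 MeV/nucleon

tungsten-184: Σm = 74(1.0073) + 110(1.00866) = 185.49280 u; Δm = 1.58246 u; E_B = 1474.0 MeV; E_B/A = 8.011 MeV
molybdenum-98: Σm = 42(1.0073) + 56(1.00866) = 98.79156 u; Δm = 0.90916 u; E_B = 846.87 MeV; E_B/A = 8.642 MeV
molybdenum-98 has the higher binding energy per nucleon, so it is the more tightly bound nucleus.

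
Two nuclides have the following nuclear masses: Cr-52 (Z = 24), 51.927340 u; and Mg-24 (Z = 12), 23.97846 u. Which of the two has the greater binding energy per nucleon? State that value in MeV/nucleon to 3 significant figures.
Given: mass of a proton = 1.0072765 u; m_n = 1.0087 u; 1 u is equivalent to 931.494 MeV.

Cr-52: Σm = 24(1.0072765) + 28(1.0087) = 52.4182360 u; Δm = 0.4908960 u; E_B = 457.27 MeV; E_B/A = 8.794 MeV
Mg-24: Σm = 12(1.0072765) + 12(1.0087) = 24.1917180 u; Δm = 0.2132580 u; E_B = 198.65 MeV; E_B/A = 8.277 MeV
Cr-52 has the higher binding energy per nucleon, so it is the more tightly bound nucleus.

Cr-52; 8.79 MeV/nucleon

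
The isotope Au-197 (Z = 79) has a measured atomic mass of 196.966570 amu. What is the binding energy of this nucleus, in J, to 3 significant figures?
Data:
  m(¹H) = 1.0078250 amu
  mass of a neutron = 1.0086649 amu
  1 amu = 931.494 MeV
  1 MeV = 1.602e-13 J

Z = 79, so N = A − Z = 197 − 79 = 118.
Σm = 79·m(¹H) + 118·m_n = 79.6181750 + 119.0224582 = 198.6406332 amu
Mass defect Δm = 198.6406332 − 196.966570 = 1.6740632 amu
E_B = 1.6740632 × 931.494 = 1559.38 MeV
In joules: 1559.38 MeV × 1.602e-13 J/MeV = 2.4981e-10 J

2.50e-10 J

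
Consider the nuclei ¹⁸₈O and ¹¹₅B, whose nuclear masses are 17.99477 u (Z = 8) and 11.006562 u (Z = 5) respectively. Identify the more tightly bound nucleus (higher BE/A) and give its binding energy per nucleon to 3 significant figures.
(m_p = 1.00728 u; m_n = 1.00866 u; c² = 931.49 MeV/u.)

¹⁸₈O; 7.77 MeV/nucleon

¹⁸₈O: Σm = 8(1.00728) + 10(1.00866) = 18.14484 u; Δm = 0.15007 u; E_B = 139.79 MeV; E_B/A = 7.766 MeV
¹¹₅B: Σm = 5(1.00728) + 6(1.00866) = 11.08836 u; Δm = 0.081798 u; E_B = 76.194 MeV; E_B/A = 6.927 MeV
¹⁸₈O has the higher binding energy per nucleon, so it is the more tightly bound nucleus.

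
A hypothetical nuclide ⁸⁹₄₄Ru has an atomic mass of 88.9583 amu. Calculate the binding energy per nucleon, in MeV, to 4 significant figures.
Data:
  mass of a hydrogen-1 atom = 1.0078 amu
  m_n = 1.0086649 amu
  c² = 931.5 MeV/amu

8.109 MeV/nucleon

Total constituent mass: 44 × 1.0078 + 45 × 1.0086649 = 89.7331205 amu
Δm = 89.7331205 − 88.9583 = 0.7748205 amu
Binding energy = Δm·c² = 0.7748205 × 931.5 MeV/amu = 721.745 MeV
BE/A = 721.745 MeV / 89 = 8.109 MeV/nucleon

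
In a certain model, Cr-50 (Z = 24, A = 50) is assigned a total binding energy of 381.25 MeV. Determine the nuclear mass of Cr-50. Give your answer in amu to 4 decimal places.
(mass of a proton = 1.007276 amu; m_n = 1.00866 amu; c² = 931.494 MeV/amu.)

49.9905 amu

Mass defect = 381.25 MeV / (931.494 MeV/amu) = 0.409289 amu
Constituent mass = 24(1.007276) + 26(1.00866) = 50.399784 amu
Nuclear mass = 50.399784 − 0.409289 = 49.990495 amu ≈ 49.9905 amu (to 4 decimal places)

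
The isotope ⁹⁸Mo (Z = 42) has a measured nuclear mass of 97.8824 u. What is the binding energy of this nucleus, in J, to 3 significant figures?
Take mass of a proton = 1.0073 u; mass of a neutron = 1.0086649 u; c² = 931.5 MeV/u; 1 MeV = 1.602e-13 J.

1.36e-10 J

With 42 protons and 56 neutrons (A = 98):
Mass of separated nucleons = 42(1.0073) + 56(1.0086649) = 42.3066 + 56.4852344 = 98.7918344 u
The mass defect is 98.7918344 − 97.8824 = 0.9094344 u.
Converting to energy: 0.9094344 u × 931.5 MeV/u = 847.138 MeV
In joules: 847.138 MeV × 1.602e-13 J/MeV = 1.3571e-10 J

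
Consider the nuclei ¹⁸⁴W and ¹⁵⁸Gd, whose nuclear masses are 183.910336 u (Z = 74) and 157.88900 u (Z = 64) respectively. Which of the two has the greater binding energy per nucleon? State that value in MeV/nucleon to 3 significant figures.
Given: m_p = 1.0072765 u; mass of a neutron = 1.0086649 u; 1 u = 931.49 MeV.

¹⁸⁴W: Σm = 74(1.0072765) + 110(1.0086649) = 185.4916000 u; Δm = 1.5812640 u; E_B = 1472.9 MeV; E_B/A = 8.005 MeV
¹⁵⁸Gd: Σm = 64(1.0072765) + 94(1.0086649) = 159.2801966 u; Δm = 1.3911966 u; E_B = 1295.9 MeV; E_B/A = 8.202 MeV
¹⁵⁸Gd has the higher binding energy per nucleon, so it is the more tightly bound nucleus.

¹⁵⁸Gd; 8.20 MeV/nucleon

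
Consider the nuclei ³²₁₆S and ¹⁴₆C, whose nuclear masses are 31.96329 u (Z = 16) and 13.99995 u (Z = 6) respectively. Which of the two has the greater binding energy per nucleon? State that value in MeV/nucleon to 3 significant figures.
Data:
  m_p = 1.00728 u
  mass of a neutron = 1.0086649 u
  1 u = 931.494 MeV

³²₁₆S: Σm = 16(1.00728) + 16(1.0086649) = 32.2551184 u; Δm = 0.2918284 u; E_B = 271.836 MeV; E_B/A = 8.4949 MeV
¹⁴₆C: Σm = 6(1.00728) + 8(1.0086649) = 14.1129992 u; Δm = 0.1130492 u; E_B = 105.305 MeV; E_B/A = 7.522 MeV
³²₁₆S has the higher binding energy per nucleon, so it is the more tightly bound nucleus.

³²₁₆S; 8.49 MeV/nucleon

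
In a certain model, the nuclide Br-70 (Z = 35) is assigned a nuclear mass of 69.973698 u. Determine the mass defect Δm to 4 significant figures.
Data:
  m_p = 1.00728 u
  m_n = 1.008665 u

0.5844 u

Total constituent mass: 35 × 1.00728 + 35 × 1.008665 = 70.558075 u
Mass defect Δm = 70.558075 − 69.973698 = 0.584377 u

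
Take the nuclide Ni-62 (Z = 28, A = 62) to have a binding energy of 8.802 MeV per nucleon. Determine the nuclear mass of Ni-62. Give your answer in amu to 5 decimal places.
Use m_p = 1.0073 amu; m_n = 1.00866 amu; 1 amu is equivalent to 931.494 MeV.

61.91298 amu

Total binding energy = 62 × 8.802 = 545.724 MeV
Mass defect = 545.724 MeV / (931.494 MeV/amu) = 0.5858588 amu
Constituent mass = 28(1.0073) + 34(1.00866) = 62.49884 amu
Nuclear mass = 62.49884 − 0.5858588 = 61.9129812 amu ≈ 61.91298 amu (to 5 decimal places)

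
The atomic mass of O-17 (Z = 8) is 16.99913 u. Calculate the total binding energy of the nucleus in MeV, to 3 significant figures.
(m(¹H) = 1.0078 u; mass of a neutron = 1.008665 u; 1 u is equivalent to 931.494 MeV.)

132 MeV

With 8 protons and 9 neutrons (A = 17):
Mass of separated nucleons = 8(1.0078) + 9(1.008665) = 8.0624 + 9.077985 = 17.140385 u
Δm = 17.140385 − 16.99913 = 0.141255 u
Binding energy = Δm·c² = 0.141255 × 931.494 MeV/u = 131.578 MeV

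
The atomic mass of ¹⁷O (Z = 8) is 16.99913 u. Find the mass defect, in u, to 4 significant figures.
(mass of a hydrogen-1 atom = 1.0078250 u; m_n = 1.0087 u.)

0.1418 u

Z = 8, so N = A − Z = 17 − 8 = 9.
Total constituent mass: 8 × 1.0078250 + 9 × 1.0087 = 17.1409000 u
The mass defect is 17.1409000 − 16.99913 = 0.1417700 u.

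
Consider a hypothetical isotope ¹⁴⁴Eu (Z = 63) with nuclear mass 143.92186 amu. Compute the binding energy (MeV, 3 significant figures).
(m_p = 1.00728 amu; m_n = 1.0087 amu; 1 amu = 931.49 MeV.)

Z = 63, so N = A − Z = 144 − 63 = 81.
Σm = 63·m_p + 81·m_n = 63.45864 + 81.7047 = 145.16334 amu
Mass defect Δm = 145.16334 − 143.92186 = 1.24148 amu
E_B = 1.24148 × 931.49 = 1156.43 MeV

1160 MeV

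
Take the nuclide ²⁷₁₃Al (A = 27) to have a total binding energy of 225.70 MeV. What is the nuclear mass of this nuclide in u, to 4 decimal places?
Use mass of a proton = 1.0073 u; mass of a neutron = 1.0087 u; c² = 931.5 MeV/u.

26.9744 u

Mass defect = 225.70 MeV / (931.5 MeV/u) = 0.242297 u
Constituent mass = 13(1.0073) + 14(1.0087) = 27.2167 u
Nuclear mass = 27.2167 − 0.242297 = 26.974403 u ≈ 26.9744 u (to 4 decimal places)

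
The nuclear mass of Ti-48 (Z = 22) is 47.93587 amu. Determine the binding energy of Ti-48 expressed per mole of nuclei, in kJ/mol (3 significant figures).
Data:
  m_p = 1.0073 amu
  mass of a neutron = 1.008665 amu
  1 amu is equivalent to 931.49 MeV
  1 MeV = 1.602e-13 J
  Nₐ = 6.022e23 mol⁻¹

4.04e+10 kJ/mol

Z = 22, so N = A − Z = 48 − 22 = 26.
Σm = 22·m_p + 26·m_n = 22.1606 + 26.225290 = 48.385890 amu
The mass defect is 48.385890 − 47.93587 = 0.450020 amu.
Binding energy = Δm·c² = 0.450020 × 931.49 MeV/amu = 419.189 MeV
Per nucleus in joules: 419.189 MeV × 1.602e-13 J/MeV = 6.7154e-11 J
Per mole: 6.7154e-11 J × 6.022e23 mol⁻¹ = 4.0440e+13 J/mol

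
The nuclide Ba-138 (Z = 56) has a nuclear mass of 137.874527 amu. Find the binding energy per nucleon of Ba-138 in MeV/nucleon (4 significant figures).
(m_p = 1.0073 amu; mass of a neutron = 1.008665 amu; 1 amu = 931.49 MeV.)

Mass of separated nucleons = 56(1.0073) + 82(1.008665) = 56.4088 + 82.710530 = 139.119330 amu
Mass defect Δm = 139.119330 − 137.874527 = 1.244803 amu
Converting to energy: 1.244803 amu × 931.49 MeV/amu = 1159.52 MeV
BE/A = 1159.52 MeV / 138 = 8.402 MeV/nucleon

8.402 MeV/nucleon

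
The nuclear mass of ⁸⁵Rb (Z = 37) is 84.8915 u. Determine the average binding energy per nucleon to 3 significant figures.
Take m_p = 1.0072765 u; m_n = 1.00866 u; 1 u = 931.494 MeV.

Total constituent mass: 37 × 1.0072765 + 48 × 1.00866 = 85.6849105 u
The mass defect is 85.6849105 − 84.8915 = 0.7934105 u.
E_B = 0.7934105 × 931.494 = 739.057 MeV
Dividing by A = 85 gives 8.6948 MeV per nucleon.

8.69 MeV/nucleon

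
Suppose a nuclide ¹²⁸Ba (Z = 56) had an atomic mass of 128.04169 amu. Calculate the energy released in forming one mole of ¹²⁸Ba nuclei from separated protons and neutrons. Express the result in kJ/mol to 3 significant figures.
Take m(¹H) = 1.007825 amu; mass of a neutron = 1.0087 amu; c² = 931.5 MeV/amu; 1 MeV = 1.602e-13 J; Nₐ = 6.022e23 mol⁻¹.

With 56 protons and 72 neutrons (A = 128):
Mass of separated nucleons = 56(1.007825) + 72(1.0087) = 56.438200 + 72.6264 = 129.064600 amu
Δm = 129.064600 − 128.04169 = 1.022910 amu
Converting to energy: 1.022910 amu × 931.5 MeV/amu = 952.841 MeV
Per nucleus in joules: 952.841 MeV × 1.602e-13 J/MeV = 1.5265e-10 J
Per mole: 1.5265e-10 J × 6.022e23 mol⁻¹ = 9.1926e+13 J/mol

9.19e+10 kJ/mol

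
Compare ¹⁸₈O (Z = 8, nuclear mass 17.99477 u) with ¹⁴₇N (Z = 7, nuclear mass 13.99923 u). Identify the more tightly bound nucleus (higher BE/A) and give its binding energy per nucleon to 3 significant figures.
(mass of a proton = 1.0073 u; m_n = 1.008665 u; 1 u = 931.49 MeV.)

¹⁸₈O; 7.78 MeV/nucleon

¹⁸₈O: Σm = 8(1.0073) + 10(1.008665) = 18.145050 u; Δm = 0.150280 u; E_B = 139.98 MeV; E_B/A = 7.777 MeV
¹⁴₇N: Σm = 7(1.0073) + 7(1.008665) = 14.111755 u; Δm = 0.112525 u; E_B = 104.82 MeV; E_B/A = 7.487 MeV
¹⁸₈O has the higher binding energy per nucleon, so it is the more tightly bound nucleus.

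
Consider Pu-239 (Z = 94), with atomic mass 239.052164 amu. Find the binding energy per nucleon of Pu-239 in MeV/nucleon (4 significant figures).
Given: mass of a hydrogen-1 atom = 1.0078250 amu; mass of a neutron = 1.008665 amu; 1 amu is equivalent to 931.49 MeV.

Z = 94, so N = A − Z = 239 − 94 = 145.
Total constituent mass: 94 × 1.0078250 + 145 × 1.008665 = 240.9919750 amu
Δm = 240.9919750 − 239.052164 = 1.9398110 amu
Converting to energy: 1.9398110 amu × 931.49 MeV/amu = 1806.91 MeV
BE/A = 1806.91 MeV / 239 = 7.560 MeV/nucleon

7.560 MeV/nucleon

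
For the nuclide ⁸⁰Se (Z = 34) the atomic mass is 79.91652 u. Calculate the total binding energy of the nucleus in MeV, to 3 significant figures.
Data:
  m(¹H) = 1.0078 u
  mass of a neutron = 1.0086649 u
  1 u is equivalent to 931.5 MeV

696 MeV

Z = 34, so N = A − Z = 80 − 34 = 46.
Σm = 34·m(¹H) + 46·m_n = 34.2652 + 46.3985854 = 80.6637854 u
The mass defect is 80.6637854 − 79.91652 = 0.7472654 u.
Converting to energy: 0.7472654 u × 931.5 MeV/u = 696.078 MeV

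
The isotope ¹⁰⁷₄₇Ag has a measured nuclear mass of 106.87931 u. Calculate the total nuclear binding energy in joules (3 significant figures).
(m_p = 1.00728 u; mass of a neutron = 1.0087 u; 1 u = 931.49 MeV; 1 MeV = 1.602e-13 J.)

With 47 protons and 60 neutrons (A = 107):
Mass of separated nucleons = 47(1.00728) + 60(1.0087) = 47.34216 + 60.5220 = 107.86416 u
Mass defect Δm = 107.86416 − 106.87931 = 0.98485 u
Converting to energy: 0.98485 u × 931.49 MeV/u = 917.378 MeV
In joules: 917.378 MeV × 1.602e-13 J/MeV = 1.4696e-10 J

1.47e-10 J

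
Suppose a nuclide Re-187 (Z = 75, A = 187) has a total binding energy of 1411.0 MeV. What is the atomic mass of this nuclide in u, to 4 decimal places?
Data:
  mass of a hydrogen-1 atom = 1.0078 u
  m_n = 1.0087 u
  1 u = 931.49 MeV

Mass defect = 1411.0 MeV / (931.49 MeV/u) = 1.514777 u
Constituent mass = 75(1.0078) + 112(1.0087) = 188.5594 u
Atomic mass = 188.5594 − 1.514777 = 187.044623 u ≈ 187.0446 u (to 4 decimal places)

187.0446 u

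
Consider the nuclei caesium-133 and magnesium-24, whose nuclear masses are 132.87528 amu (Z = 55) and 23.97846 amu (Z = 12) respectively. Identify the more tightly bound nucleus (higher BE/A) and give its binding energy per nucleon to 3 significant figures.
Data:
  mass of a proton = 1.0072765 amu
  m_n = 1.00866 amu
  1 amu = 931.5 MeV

caesium-133; 8.41 MeV/nucleon

caesium-133: Σm = 55(1.0072765) + 78(1.00866) = 134.0756875 amu; Δm = 1.2004075 amu; E_B = 1118.18 MeV; E_B/A = 8.407 MeV
magnesium-24: Σm = 12(1.0072765) + 12(1.00866) = 24.1912380 amu; Δm = 0.2127780 amu; E_B = 198.20 MeV; E_B/A = 8.258 MeV
caesium-133 has the higher binding energy per nucleon, so it is the more tightly bound nucleus.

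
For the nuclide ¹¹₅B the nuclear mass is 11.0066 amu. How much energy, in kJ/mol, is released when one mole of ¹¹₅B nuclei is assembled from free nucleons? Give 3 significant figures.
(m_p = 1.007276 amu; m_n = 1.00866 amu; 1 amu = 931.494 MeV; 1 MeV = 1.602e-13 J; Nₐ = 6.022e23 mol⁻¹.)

7.35e+09 kJ/mol

With 5 protons and 6 neutrons (A = 11):
Mass of separated nucleons = 5(1.007276) + 6(1.00866) = 5.036380 + 6.05196 = 11.088340 amu
The mass defect is 11.088340 − 11.0066 = 0.081740 amu.
Binding energy = Δm·c² = 0.081740 × 931.494 MeV/amu = 76.1403 MeV
Per nucleus in joules: 76.1403 MeV × 1.602e-13 J/MeV = 1.2198e-11 J
Per mole: 1.2198e-11 J × 6.022e23 mol⁻¹ = 7.3456e+12 J/mol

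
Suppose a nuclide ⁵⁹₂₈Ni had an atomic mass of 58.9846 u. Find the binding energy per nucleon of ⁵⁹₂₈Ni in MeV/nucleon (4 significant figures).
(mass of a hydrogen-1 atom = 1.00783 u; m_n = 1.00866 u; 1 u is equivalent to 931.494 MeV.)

The nucleus contains 28 protons and 59 − 28 = 31 neutrons.
Total constituent mass: 28 × 1.00783 + 31 × 1.00866 = 59.48770 u
The mass defect is 59.48770 − 58.9846 = 0.50310 u.
Binding energy = Δm·c² = 0.50310 × 931.494 MeV/u = 468.635 MeV
Dividing by A = 59 gives 7.943 MeV per nucleon.

7.943 MeV/nucleon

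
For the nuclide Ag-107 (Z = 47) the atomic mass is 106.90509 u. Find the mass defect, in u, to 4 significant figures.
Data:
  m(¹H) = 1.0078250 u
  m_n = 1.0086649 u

Mass of separated nucleons = 47(1.0078250) + 60(1.0086649) = 47.3677750 + 60.5198940 = 107.8876690 u
Mass defect Δm = 107.8876690 − 106.90509 = 0.9825790 u

0.9826 u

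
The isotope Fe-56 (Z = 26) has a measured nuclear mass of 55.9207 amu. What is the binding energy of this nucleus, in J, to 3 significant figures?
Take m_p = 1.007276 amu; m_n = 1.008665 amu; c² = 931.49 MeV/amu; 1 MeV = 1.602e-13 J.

7.89e-11 J

Z = 26, so N = A − Z = 56 − 26 = 30.
Total constituent mass: 26 × 1.007276 + 30 × 1.008665 = 56.449126 amu
Mass defect Δm = 56.449126 − 55.9207 = 0.528426 amu
Converting to energy: 0.528426 amu × 931.49 MeV/amu = 492.224 MeV
In joules: 492.224 MeV × 1.602e-13 J/MeV = 7.8854e-11 J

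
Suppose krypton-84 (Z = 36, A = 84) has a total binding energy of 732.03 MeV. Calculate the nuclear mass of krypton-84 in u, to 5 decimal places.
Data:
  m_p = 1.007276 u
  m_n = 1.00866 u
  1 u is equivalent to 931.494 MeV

Mass defect = 732.03 MeV / (931.494 MeV/u) = 0.7858666 u
Constituent mass = 36(1.007276) + 48(1.00866) = 84.677616 u
Nuclear mass = 84.677616 − 0.7858666 = 83.8917494 u ≈ 83.89175 u (to 5 decimal places)

83.89175 u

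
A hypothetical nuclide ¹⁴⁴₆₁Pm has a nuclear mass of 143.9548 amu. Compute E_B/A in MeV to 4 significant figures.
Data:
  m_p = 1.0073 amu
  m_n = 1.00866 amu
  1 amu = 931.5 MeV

7.823 MeV/nucleon

Total constituent mass: 61 × 1.0073 + 83 × 1.00866 = 145.16408 amu
The mass defect is 145.16408 − 143.9548 = 1.20928 amu.
Converting to energy: 1.20928 amu × 931.5 MeV/amu = 1126.44 MeV
Per nucleon: 1126.44 / 144 = 7.823 MeV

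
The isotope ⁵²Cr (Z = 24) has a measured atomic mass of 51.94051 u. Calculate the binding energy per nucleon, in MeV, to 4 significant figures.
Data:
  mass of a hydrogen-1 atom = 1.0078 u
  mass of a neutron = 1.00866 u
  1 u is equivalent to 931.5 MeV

8.763 MeV/nucleon

Mass of separated nucleons = 24(1.0078) + 28(1.00866) = 24.1872 + 28.24248 = 52.42968 u
Δm = 52.42968 − 51.94051 = 0.48917 u
Binding energy = Δm·c² = 0.48917 × 931.5 MeV/u = 455.662 MeV
Per nucleon: 455.662 / 52 = 8.763 MeV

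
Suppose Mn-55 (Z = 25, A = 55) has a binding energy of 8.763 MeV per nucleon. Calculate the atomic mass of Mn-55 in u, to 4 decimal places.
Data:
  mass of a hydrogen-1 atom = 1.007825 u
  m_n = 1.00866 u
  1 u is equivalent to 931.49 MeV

54.9380 u

Total binding energy = 55 × 8.763 = 481.965 MeV
Mass defect = 481.965 MeV / (931.49 MeV/u) = 0.517413 u
Constituent mass = 25(1.007825) + 30(1.00866) = 55.455425 u
Atomic mass = 55.455425 − 0.517413 = 54.938012 u ≈ 54.9380 u (to 4 decimal places)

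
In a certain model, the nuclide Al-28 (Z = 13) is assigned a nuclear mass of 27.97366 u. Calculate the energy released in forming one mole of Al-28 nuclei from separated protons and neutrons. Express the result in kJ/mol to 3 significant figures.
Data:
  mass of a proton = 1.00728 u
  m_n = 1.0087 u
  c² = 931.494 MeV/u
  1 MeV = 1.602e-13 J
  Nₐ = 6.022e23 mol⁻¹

2.26e+10 kJ/mol

With 13 protons and 15 neutrons (A = 28):
Mass of separated nucleons = 13(1.00728) + 15(1.0087) = 13.09464 + 15.1305 = 28.22514 u
Δm = 28.22514 − 27.97366 = 0.25148 u
Converting to energy: 0.25148 u × 931.494 MeV/u = 234.252 MeV
Per nucleus in joules: 234.252 MeV × 1.602e-13 J/MeV = 3.7527e-11 J
Per mole: 3.7527e-11 J × 6.022e23 mol⁻¹ = 2.2599e+13 J/mol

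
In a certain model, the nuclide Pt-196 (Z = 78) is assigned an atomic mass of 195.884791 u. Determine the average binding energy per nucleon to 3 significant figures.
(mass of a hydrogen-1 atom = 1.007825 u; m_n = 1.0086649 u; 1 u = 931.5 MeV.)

Mass of separated nucleons = 78(1.007825) + 118(1.0086649) = 78.610350 + 119.0224582 = 197.6328082 u
Δm = 197.6328082 − 195.884791 = 1.7480172 u
E_B = 1.7480172 × 931.5 = 1628.28 MeV
BE/A = 1628.28 MeV / 196 = 8.308 MeV/nucleon

8.31 MeV/nucleon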